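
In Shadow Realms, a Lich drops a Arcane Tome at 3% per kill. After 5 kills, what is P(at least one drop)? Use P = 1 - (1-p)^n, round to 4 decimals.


P(at least one) = 1 - P(none) = 1 - (1-p)^n
p = 3/100 = 0.03
1 - p = 0.97
(1 - p)^5 = 0.97^5 = 0.858734
P(at least one) = 1 - 0.858734 = 0.1413

0.1413


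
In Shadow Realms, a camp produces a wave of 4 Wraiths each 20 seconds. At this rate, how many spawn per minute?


Spawns per minute = count * (60 / interval)
= 4 * (60 / 20)
= 4 * 3.0
= 12.0

12.0 per minute


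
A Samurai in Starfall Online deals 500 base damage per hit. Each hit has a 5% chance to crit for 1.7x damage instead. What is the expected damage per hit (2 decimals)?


E[dmg] = base * (1 + crit_chance * (crit_mult - 1))
cc as decimal = 5/100 = 0.05
cm - 1 = 1.7 - 1 = 0.7
Bonus factor = 0.05 * 0.7 = 0.035
Total multiplier = 1 + 0.035 = 1.035
Expected damage = 500 * 1.035 = 517.50

517.50 damage


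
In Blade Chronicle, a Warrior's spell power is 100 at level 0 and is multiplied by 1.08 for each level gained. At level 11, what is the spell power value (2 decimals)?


value = base * growth^level
= 100 * 1.08^11
= 100 * 2.331639
= 233.16

233.16 spell power


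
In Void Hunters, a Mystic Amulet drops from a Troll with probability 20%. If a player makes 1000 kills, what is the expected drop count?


Expected drops = kills * (drop_rate / 100)
= 1000 * (20 / 100)
= 1000 * 0.2
= 200.0

200.0 drops


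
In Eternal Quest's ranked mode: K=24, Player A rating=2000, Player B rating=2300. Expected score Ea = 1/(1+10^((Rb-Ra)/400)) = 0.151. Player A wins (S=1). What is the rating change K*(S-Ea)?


Elo update: delta = K * (S - Ea), where S = 1 (wins)
S - Ea = 1 - 0.151 = 0.849
Rating change = 24 * 0.849
= 20.38

20.38 rating points


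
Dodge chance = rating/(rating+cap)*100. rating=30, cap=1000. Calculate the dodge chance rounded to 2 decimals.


dodge% = 30 / (30 + 1000) * 100
= 30 / 1030 * 100
= 0.029126 * 100
= 2.91%

2.91%


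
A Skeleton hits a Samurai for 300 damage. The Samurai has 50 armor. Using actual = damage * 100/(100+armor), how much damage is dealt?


actual = 300 * 100 / (100 + 50)
= 300 * 100 / 150
= 30000 / 150
= 200.00

200.00 damage


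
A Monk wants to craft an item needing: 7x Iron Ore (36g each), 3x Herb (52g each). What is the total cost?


Cost breakdown:
  Iron Ore: 7 * 36 = 252
  Herb: 3 * 52 = 156
Total = 252 + 156 = 408

408 gold


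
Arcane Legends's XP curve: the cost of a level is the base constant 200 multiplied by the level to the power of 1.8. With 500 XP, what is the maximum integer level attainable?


XP = 200 * level^1.8, so level = (XP / 200)^(1/1.8)
= (500 / 200)^(1/1.8)
= 2.5^0.5556
= 1.6637
Floor: level = 1

level 1


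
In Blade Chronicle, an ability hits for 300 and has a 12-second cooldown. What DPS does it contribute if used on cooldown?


DPS = damage / cooldown
= 300 / 12
= 25.00

25.00 DPS


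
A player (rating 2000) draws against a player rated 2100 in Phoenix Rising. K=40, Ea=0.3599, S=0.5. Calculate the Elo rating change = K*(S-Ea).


Elo update: delta = K * (S - Ea), where S = 0.5 (draws)
S - Ea = 0.5 - 0.3599 = 0.1401
Rating change = 40 * 0.1401
= 5.60

5.60 rating points


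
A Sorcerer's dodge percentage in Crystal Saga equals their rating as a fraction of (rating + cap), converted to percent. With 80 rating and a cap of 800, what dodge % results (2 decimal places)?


dodge% = 80 / (80 + 800) * 100
= 80 / 880 * 100
= 0.090909 * 100
= 9.09%

9.09%


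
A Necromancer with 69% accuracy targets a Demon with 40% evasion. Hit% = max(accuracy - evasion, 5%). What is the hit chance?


accuracy - evasion = 69 - 40 = 29
Apply floor: max(29, 5) = 29
Hit chance = 29%

29%


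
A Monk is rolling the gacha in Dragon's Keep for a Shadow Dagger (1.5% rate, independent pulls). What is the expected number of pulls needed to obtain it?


Expected pulls for a geometric distribution = 1/p = 100 / rate%
= 100 / 1.5
= 66.67

66.67 pulls


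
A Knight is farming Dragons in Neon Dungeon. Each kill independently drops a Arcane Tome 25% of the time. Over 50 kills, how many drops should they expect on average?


Expected drops = kills * (drop_rate / 100)
= 50 * (25 / 100)
= 50 * 0.25
= 12.5

12.5 drops


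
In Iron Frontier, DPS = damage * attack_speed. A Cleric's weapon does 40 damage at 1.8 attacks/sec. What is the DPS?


DPS = damage * attack_speed
= 40 * 1.8
= 72.0

72.0 DPS


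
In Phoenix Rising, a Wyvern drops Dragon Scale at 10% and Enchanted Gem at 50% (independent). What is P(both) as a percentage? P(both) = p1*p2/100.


For independent events, P(both) = P(A) * P(B)
= 10% * 50%
= 500 / 100 %
= 5.0%

5.0%


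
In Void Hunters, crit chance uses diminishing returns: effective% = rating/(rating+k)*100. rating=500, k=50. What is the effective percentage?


effective% = rating / (rating + k) * 100
= 500 / (500 + 50) * 100
= 500 / 550 * 100
= 0.909091 * 100
= 90.91%

90.91%


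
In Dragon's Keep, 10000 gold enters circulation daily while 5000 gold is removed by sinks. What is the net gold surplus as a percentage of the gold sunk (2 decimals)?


Net gold = 10000 - 5000 = 5000
Inflation rate = net / sunk * 100 = 5000 / 5000 * 100
= 1.0 * 100
= 100.00%

100.00%


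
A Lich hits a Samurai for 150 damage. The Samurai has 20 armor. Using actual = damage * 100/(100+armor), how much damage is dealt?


actual = 150 * 100 / (100 + 20)
= 150 * 100 / 120
= 15000 / 120
= 125.00

125.00 damage


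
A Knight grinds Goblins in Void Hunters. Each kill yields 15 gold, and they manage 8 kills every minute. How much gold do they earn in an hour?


Gold per minute = 15 * 8 = 120
Gold per hour = 120 * 60 = 7200

7200 gold/hour


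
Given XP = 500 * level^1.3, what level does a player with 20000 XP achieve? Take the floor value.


XP = 500 * level^1.3, so level = (XP / 500)^(1/1.3)
= (20000 / 500)^(1/1.3)
= 40.0^0.7692
= 17.0747
Floor: level = 17

level 17


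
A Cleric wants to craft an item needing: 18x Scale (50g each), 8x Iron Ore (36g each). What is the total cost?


Cost breakdown:
  Scale: 18 * 50 = 900
  Iron Ore: 8 * 36 = 288
Total = 900 + 288 = 1188

1188 gold


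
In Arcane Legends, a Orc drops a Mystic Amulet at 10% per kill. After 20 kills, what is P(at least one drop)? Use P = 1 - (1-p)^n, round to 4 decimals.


P(at least one) = 1 - P(none) = 1 - (1-p)^n
p = 10/100 = 0.1
1 - p = 0.9
(1 - p)^20 = 0.9^20 = 0.121577
P(at least one) = 1 - 0.121577 = 0.8784

0.8784


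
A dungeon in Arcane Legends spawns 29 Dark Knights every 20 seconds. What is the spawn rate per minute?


Spawns per minute = count * (60 / interval)
= 29 * (60 / 20)
= 29 * 3.0
= 87.0

87.0 per minute


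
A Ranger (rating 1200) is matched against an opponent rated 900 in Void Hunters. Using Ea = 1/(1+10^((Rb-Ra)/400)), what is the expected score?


Elo expected score: Ea = 1/(1 + 10^((Rb-Ra)/400))
Rb - Ra = 900 - 1200 = -300
(Rb-Ra)/400 = -300/400 = -0.75
10^-0.75 = 0.177828
Ea = 1/(1 + 0.177828) = 1/1.177828 = 0.8490

0.8490


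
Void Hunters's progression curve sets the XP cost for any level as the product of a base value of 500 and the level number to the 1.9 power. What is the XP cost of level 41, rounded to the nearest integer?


XP = 500 * level^1.9
Substitute level = 41:
XP = 500 * 41^1.9
= 500 * 1159.5496
= 579775

579775 XP


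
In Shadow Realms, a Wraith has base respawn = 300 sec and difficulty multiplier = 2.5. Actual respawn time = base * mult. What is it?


Respawn time = base * multiplier
= 300 * 2.5
= 750.0 seconds

750.0 seconds


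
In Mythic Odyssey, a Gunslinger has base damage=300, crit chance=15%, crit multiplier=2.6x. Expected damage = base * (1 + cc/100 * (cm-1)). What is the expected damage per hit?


E[dmg] = base * (1 + crit_chance * (crit_mult - 1))
cc as decimal = 15/100 = 0.15
cm - 1 = 2.6 - 1 = 1.6
Bonus factor = 0.15 * 1.6 = 0.24
Total multiplier = 1 + 0.24 = 1.24
Expected damage = 300 * 1.24 = 372.00

372.00 damage


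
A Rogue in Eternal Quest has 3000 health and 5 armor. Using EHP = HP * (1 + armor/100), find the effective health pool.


EHP = 3000 * (1 + 5/100)
= 3000 * (1 + 0.05)
= 3000 * 1.05
= 3150.0

3150.0 EHP


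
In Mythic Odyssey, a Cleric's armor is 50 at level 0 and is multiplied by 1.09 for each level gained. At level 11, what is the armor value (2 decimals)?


value = base * growth^level
= 50 * 1.09^11
= 50 * 2.580426
= 129.02

129.02 armor


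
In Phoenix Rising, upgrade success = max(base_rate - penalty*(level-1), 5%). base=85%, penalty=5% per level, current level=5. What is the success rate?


raw_rate = 85 - 5 * (5 - 1)
= 85 - 5 * 4
= 85 - 20
= 65
Apply floor: max(65, 5) = 65%

65%


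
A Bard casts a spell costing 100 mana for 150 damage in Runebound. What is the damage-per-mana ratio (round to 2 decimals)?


Efficiency = damage / mana
= 150 / 100
= 1.50

1.50 dmg/mana


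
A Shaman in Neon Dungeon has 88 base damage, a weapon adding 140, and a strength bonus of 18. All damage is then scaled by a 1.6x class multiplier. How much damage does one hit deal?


Sum base + weapon + str = 88 + 140 + 18 = 246
Multiply by 1.6:
246 * 1.6 = 393.6

393.6 damage


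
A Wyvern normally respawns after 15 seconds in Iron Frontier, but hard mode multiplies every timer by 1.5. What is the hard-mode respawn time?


Respawn time = base * multiplier
= 15 * 1.5
= 22.5 seconds

22.5 seconds


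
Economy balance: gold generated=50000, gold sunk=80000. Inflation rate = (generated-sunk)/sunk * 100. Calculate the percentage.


Net gold = 50000 - 80000 = -30000
Inflation rate = net / sunk * 100 = -30000 / 80000 * 100
= -0.375 * 100
= -37.50%

-37.50%


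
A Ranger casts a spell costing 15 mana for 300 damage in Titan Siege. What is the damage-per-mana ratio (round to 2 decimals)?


Efficiency = damage / mana
= 300 / 15
= 20.00

20.00 dmg/mana


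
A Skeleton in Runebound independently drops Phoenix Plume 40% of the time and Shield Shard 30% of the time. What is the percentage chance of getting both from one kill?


For independent events, P(both) = P(A) * P(B)
= 40% * 30%
= 1200 / 100 %
= 12.0%

12.0%


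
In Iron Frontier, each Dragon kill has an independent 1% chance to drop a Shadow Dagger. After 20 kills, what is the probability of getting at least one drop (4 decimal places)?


P(at least one) = 1 - P(none) = 1 - (1-p)^n
p = 1/100 = 0.01
1 - p = 0.99
(1 - p)^20 = 0.99^20 = 0.817907
P(at least one) = 1 - 0.817907 = 0.1821

0.1821


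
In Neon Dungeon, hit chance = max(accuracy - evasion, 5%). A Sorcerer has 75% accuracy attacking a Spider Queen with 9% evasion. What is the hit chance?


accuracy - evasion = 75 - 9 = 66
Apply floor: max(66, 5) = 66
Hit chance = 66%

66%


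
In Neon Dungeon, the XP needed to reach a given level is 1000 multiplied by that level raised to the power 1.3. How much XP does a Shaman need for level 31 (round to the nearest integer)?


XP = 1000 * level^1.3
Substitute level = 31:
XP = 1000 * 31^1.3
= 1000 * 86.8501
= 86850

86850 XP


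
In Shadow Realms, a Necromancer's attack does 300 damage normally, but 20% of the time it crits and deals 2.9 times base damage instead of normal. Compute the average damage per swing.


E[dmg] = base * (1 + crit_chance * (crit_mult - 1))
cc as decimal = 20/100 = 0.2
cm - 1 = 2.9 - 1 = 1.9
Bonus factor = 0.2 * 1.9 = 0.38
Total multiplier = 1 + 0.38 = 1.38
Expected damage = 300 * 1.38 = 414.00

414.00 damage


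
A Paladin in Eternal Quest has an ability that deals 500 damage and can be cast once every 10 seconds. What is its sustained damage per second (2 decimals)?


DPS = damage / cooldown
= 500 / 10
= 50.00

50.00 DPS


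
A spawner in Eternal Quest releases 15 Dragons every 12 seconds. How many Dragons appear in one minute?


Spawns per minute = count * (60 / interval)
= 15 * (60 / 12)
= 15 * 5.0
= 75.0

75.0 per minute


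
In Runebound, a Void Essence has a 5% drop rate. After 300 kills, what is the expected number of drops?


Expected drops = kills * (drop_rate / 100)
= 300 * (5 / 100)
= 300 * 0.05
= 15.0

15.0 drops


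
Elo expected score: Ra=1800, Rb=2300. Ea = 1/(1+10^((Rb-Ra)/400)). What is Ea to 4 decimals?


Elo expected score: Ea = 1/(1 + 10^((Rb-Ra)/400))
Rb - Ra = 2300 - 1800 = 500
(Rb-Ra)/400 = 500/400 = 1.25
10^1.25 = 17.782794
Ea = 1/(1 + 17.782794) = 1/18.782794 = 0.0532

0.0532


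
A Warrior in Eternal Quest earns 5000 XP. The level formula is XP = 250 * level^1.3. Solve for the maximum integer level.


XP = 250 * level^1.3, so level = (XP / 250)^(1/1.3)
= (5000 / 250)^(1/1.3)
= 20.0^0.7692
= 10.0183
Floor: level = 10

level 10


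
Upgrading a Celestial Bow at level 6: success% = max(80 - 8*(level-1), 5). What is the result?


raw_rate = 80 - 8 * (6 - 1)
= 80 - 8 * 5
= 80 - 40
= 40
Apply floor: max(40, 5) = 40%

40%


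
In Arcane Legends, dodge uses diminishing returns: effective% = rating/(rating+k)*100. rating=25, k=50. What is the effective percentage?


effective% = rating / (rating + k) * 100
= 25 / (25 + 50) * 100
= 25 / 75 * 100
= 0.333333 * 100
= 33.33%

33.33%


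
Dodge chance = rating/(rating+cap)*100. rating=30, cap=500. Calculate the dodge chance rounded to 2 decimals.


dodge% = 30 / (30 + 500) * 100
= 30 / 530 * 100
= 0.056604 * 100
= 5.66%

5.66%


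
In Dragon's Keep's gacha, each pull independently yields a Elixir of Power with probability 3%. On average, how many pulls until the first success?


Expected pulls for a geometric distribution = 1/p = 100 / rate%
= 100 / 3
= 33.33

33.33 pulls


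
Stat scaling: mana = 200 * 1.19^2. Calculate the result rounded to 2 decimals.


value = base * growth^level
= 200 * 1.19^2
= 200 * 1.4161
= 283.22

283.22 mana


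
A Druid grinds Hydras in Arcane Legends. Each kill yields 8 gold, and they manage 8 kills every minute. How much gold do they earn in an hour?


Gold per minute = 8 * 8 = 64
Gold per hour = 64 * 60 = 3840

3840 gold/hour


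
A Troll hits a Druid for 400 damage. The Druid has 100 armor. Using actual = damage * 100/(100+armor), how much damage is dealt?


actual = 400 * 100 / (100 + 100)
= 400 * 100 / 200
= 40000 / 200
= 200.00

200.00 damage


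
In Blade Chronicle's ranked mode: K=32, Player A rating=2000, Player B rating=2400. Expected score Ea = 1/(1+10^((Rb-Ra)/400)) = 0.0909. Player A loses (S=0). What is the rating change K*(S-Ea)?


Elo update: delta = K * (S - Ea), where S = 0 (loses)
S - Ea = 0 - 0.0909 = -0.0909
Rating change = 32 * -0.0909
= -2.91

-2.91 rating points


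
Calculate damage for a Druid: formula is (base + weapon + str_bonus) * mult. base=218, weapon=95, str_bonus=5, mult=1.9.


Sum base + weapon + str = 218 + 95 + 5 = 318
Multiply by 1.9:
318 * 1.9 = 604.2

604.2 damage


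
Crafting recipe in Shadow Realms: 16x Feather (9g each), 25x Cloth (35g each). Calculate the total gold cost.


Cost breakdown:
  Feather: 16 * 9 = 144
  Cloth: 25 * 35 = 875
Total = 144 + 875 = 1019

1019 gold


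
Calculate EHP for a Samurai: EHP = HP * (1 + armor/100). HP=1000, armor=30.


EHP = 1000 * (1 + 30/100)
= 1000 * (1 + 0.3)
= 1000 * 1.3
= 1300.0

1300.0 EHP


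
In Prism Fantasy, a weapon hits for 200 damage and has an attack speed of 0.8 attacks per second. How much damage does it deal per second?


DPS = damage * attack_speed
= 200 * 0.8
= 160.0

160.0 DPS


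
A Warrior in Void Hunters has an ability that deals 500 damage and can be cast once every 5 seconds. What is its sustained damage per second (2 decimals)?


DPS = damage / cooldown
= 500 / 5
= 100.00

100.00 DPS


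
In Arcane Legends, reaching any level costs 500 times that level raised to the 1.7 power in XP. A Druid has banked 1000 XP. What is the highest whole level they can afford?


XP = 500 * level^1.7, so level = (XP / 500)^(1/1.7)
= (1000 / 500)^(1/1.7)
= 2.0^0.5882
= 1.5034
Floor: level = 1

level 1


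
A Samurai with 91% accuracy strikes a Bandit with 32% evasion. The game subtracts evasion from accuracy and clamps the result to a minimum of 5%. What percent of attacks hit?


accuracy - evasion = 91 - 32 = 59
Apply floor: max(59, 5) = 59
Hit chance = 59%

59%


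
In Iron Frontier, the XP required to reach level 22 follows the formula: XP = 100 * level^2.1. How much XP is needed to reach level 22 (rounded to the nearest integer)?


XP = 100 * level^2.1
Substitute level = 22:
XP = 100 * 22^2.1
= 100 * 659.3069
= 65931

65931 XP


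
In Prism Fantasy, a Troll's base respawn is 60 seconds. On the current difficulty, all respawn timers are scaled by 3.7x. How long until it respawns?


Respawn time = base * multiplier
= 60 * 3.7
= 222.0 seconds

222.0 seconds


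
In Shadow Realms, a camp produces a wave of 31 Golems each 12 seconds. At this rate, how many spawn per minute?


Spawns per minute = count * (60 / interval)
= 31 * (60 / 12)
= 31 * 5.0
= 155.0

155.0 per minute


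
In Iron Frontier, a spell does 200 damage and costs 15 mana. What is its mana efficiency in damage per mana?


Efficiency = damage / mana
= 200 / 15
= 13.33

13.33 dmg/mana


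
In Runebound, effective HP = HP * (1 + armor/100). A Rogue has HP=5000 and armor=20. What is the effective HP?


EHP = 5000 * (1 + 20/100)
= 5000 * (1 + 0.2)
= 5000 * 1.2
= 6000.0

6000.0 EHP


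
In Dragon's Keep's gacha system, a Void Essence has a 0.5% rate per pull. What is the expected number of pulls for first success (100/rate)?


Expected pulls for a geometric distribution = 1/p = 100 / rate%
= 100 / 0.5
= 200.0

200.0 pulls


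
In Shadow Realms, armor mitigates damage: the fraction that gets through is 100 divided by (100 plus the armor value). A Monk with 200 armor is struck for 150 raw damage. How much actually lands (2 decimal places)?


actual = 150 * 100 / (100 + 200)
= 150 * 100 / 300
= 15000 / 300
= 50.00

50.00 damage


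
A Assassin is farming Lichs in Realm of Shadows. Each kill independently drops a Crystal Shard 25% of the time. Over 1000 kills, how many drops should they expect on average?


Expected drops = kills * (drop_rate / 100)
= 1000 * (25 / 100)
= 1000 * 0.25
= 250.0

250.0 drops


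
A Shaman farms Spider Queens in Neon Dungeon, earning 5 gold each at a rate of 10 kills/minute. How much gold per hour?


Gold per minute = 5 * 10 = 50
Gold per hour = 50 * 60 = 3000

3000 gold/hour


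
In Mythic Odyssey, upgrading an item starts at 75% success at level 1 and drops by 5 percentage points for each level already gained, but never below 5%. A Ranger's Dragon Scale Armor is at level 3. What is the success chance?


raw_rate = 75 - 5 * (3 - 1)
= 75 - 5 * 2
= 75 - 10
= 65
Apply floor: max(65, 5) = 65%

65%


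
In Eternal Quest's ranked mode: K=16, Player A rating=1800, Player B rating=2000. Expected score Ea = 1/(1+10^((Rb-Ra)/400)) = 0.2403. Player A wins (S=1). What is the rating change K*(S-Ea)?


Elo update: delta = K * (S - Ea), where S = 1 (wins)
S - Ea = 1 - 0.2403 = 0.7597
Rating change = 16 * 0.7597
= 12.16

12.16 rating points


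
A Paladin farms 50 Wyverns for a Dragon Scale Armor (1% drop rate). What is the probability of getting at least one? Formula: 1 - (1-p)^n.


P(at least one) = 1 - P(none) = 1 - (1-p)^n
p = 1/100 = 0.01
1 - p = 0.99
(1 - p)^50 = 0.99^50 = 0.605006
P(at least one) = 1 - 0.605006 = 0.3950

0.3950


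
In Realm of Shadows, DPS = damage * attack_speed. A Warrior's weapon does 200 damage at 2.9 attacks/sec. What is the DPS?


DPS = damage * attack_speed
= 200 * 2.9
= 580.0

580.0 DPS


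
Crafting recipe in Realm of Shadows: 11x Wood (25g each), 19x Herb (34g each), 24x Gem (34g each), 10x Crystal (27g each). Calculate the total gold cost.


Cost breakdown:
  Wood: 11 * 25 = 275
  Herb: 19 * 34 = 646
  Gem: 24 * 34 = 816
  Crystal: 10 * 27 = 270
Total = 275 + 646 + 816 + 270 = 2007

2007 gold


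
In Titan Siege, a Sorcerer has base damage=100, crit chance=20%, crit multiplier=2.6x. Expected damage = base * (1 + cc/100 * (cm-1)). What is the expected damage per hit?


E[dmg] = base * (1 + crit_chance * (crit_mult - 1))
cc as decimal = 20/100 = 0.2
cm - 1 = 2.6 - 1 = 1.6
Bonus factor = 0.2 * 1.6 = 0.32
Total multiplier = 1 + 0.32 = 1.32
Expected damage = 100 * 1.32 = 132.00

132.00 damage


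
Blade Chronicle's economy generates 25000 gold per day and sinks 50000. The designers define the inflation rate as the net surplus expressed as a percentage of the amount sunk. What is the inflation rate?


Net gold = 25000 - 50000 = -25000
Inflation rate = net / sunk * 100 = -25000 / 50000 * 100
= -0.5 * 100
= -50.00%

-50.00%


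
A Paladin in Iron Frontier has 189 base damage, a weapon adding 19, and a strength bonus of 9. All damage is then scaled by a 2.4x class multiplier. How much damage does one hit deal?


Sum base + weapon + str = 189 + 19 + 9 = 217
Multiply by 2.4:
217 * 2.4 = 520.8

520.8 damage


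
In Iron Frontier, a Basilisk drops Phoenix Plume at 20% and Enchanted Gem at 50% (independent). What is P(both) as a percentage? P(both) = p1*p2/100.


For independent events, P(both) = P(A) * P(B)
= 20% * 50%
= 1000 / 100 %
= 10.0%

10.0%


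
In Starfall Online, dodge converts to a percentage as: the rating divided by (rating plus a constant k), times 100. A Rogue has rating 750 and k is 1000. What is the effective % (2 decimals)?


effective% = rating / (rating + k) * 100
= 750 / (750 + 1000) * 100
= 750 / 1750 * 100
= 0.428571 * 100
= 42.86%

42.86%


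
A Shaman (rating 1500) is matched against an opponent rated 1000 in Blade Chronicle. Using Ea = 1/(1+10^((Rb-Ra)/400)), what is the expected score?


Elo expected score: Ea = 1/(1 + 10^((Rb-Ra)/400))
Rb - Ra = 1000 - 1500 = -500
(Rb-Ra)/400 = -500/400 = -1.25
10^-1.25 = 0.056234
Ea = 1/(1 + 0.056234) = 1/1.056234 = 0.9468

0.9468


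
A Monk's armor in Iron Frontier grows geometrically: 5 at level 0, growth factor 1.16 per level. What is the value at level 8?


value = base * growth^level
= 5 * 1.16^8
= 5 * 3.278415
= 16.39

16.39 armor


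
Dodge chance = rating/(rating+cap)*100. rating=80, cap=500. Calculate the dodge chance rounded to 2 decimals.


dodge% = 80 / (80 + 500) * 100
= 80 / 580 * 100
= 0.137931 * 100
= 13.79%

13.79%


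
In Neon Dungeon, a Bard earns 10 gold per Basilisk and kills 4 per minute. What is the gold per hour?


Gold per minute = 10 * 4 = 40
Gold per hour = 40 * 60 = 2400

2400 gold/hour


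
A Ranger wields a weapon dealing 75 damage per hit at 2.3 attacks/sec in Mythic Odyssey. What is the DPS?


DPS = damage * attack_speed
= 75 * 2.3
= 172.5

172.5 DPS


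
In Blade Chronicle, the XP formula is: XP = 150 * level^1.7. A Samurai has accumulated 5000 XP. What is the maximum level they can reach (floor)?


XP = 150 * level^1.7, so level = (XP / 150)^(1/1.7)
= (5000 / 150)^(1/1.7)
= 33.3333^0.5882
= 7.867
Floor: level = 7

level 7


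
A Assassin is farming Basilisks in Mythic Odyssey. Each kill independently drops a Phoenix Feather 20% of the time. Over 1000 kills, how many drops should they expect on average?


Expected drops = kills * (drop_rate / 100)
= 1000 * (20 / 100)
= 1000 * 0.2
= 200.0

200.0 drops


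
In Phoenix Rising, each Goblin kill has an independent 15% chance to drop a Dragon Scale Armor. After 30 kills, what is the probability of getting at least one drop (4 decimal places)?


P(at least one) = 1 - P(none) = 1 - (1-p)^n
p = 15/100 = 0.15
1 - p = 0.85
(1 - p)^30 = 0.85^30 = 0.007631
P(at least one) = 1 - 0.007631 = 0.9924

0.9924


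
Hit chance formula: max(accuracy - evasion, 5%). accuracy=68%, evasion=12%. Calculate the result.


accuracy - evasion = 68 - 12 = 56
Apply floor: max(56, 5) = 56
Hit chance = 56%

56%


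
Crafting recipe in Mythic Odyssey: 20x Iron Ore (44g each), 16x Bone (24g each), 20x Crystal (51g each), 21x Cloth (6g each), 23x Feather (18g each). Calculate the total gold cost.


Cost breakdown:
  Iron Ore: 20 * 44 = 880
  Bone: 16 * 24 = 384
  Crystal: 20 * 51 = 1020
  Cloth: 21 * 6 = 126
  Feather: 23 * 18 = 414
Total = 880 + 384 + 1020 + 126 + 414 = 2824

2824 gold


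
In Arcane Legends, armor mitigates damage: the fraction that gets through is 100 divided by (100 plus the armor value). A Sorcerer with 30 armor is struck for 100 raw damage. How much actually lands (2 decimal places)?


actual = 100 * 100 / (100 + 30)
= 100 * 100 / 130
= 10000 / 130
= 76.92

76.92 damage


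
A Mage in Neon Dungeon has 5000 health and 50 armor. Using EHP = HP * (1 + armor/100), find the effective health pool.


EHP = 5000 * (1 + 50/100)
= 5000 * (1 + 0.5)
= 5000 * 1.5
= 7500.0

7500.0 EHP


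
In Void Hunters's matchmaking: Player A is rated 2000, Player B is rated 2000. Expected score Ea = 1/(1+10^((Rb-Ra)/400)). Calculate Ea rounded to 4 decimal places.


Elo expected score: Ea = 1/(1 + 10^((Rb-Ra)/400))
Rb - Ra = 2000 - 2000 = 0
(Rb-Ra)/400 = 0/400 = 0.0
10^0.0 = 1.0
Ea = 1/(1 + 1.0) = 1/2.0 = 0.5000

0.5000


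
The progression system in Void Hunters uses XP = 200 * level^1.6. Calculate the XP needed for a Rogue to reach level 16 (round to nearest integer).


XP = 200 * level^1.6
Substitute level = 16:
XP = 200 * 16^1.6
= 200 * 84.4485
= 16890

16890 XP


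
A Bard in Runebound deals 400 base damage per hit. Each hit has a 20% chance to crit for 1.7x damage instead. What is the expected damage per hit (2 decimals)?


E[dmg] = base * (1 + crit_chance * (crit_mult - 1))
cc as decimal = 20/100 = 0.2
cm - 1 = 1.7 - 1 = 0.7
Bonus factor = 0.2 * 0.7 = 0.14
Total multiplier = 1 + 0.14 = 1.14
Expected damage = 400 * 1.14 = 456.00

456.00 damage


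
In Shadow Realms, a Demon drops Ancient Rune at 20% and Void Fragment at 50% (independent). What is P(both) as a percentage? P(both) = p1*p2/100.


For independent events, P(both) = P(A) * P(B)
= 20% * 50%
= 1000 / 100 %
= 10.0%

10.0%


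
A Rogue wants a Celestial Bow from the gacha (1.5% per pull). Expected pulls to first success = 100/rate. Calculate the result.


Expected pulls for a geometric distribution = 1/p = 100 / rate%
= 100 / 1.5
= 66.67

66.67 pulls


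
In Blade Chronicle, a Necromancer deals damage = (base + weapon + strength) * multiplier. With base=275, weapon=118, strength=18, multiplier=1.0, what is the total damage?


Sum base + weapon + str = 275 + 118 + 18 = 411
Multiply by 1.0:
411 * 1.0 = 411.0

411.0 damage


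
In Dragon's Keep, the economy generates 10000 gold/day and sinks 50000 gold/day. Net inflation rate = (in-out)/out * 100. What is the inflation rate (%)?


Net gold = 10000 - 50000 = -40000
Inflation rate = net / sunk * 100 = -40000 / 50000 * 100
= -0.8 * 100
= -80.00%

-80.00%


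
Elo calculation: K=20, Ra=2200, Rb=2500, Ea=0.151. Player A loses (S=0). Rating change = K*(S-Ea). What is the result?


Elo update: delta = K * (S - Ea), where S = 0 (loses)
S - Ea = 0 - 0.151 = -0.151
Rating change = 20 * -0.151
= -3.02

-3.02 rating points


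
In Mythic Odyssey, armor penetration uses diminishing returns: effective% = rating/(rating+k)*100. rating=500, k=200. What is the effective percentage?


effective% = rating / (rating + k) * 100
= 500 / (500 + 200) * 100
= 500 / 700 * 100
= 0.714286 * 100
= 71.43%

71.43%


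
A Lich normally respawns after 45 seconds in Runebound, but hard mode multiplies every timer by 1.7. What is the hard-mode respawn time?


Respawn time = base * multiplier
= 45 * 1.7
= 76.5 seconds

76.5 seconds


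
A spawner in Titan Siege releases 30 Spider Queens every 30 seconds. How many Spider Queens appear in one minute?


Spawns per minute = count * (60 / interval)
= 30 * (60 / 30)
= 30 * 2.0
= 60.0

60.0 per minute


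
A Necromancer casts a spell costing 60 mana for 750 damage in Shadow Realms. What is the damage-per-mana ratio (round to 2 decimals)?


Efficiency = damage / mana
= 750 / 60
= 12.50

12.50 dmg/mana


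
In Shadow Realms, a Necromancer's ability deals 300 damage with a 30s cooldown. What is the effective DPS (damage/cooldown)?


DPS = damage / cooldown
= 300 / 30
= 10.00

10.00 DPS


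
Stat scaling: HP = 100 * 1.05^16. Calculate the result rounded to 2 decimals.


value = base * growth^level
= 100 * 1.05^16
= 100 * 2.182875
= 218.29

218.29 HP


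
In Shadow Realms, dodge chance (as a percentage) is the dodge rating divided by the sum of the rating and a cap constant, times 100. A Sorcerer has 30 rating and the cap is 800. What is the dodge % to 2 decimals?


dodge% = 30 / (30 + 800) * 100
= 30 / 830 * 100
= 0.036145 * 100
= 3.61%

3.61%


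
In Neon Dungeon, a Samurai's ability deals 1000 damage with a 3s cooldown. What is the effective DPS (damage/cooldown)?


DPS = damage / cooldown
= 1000 / 3
= 333.33

333.33 DPS


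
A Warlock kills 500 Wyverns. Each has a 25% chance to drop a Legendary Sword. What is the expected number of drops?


Expected drops = kills * (drop_rate / 100)
= 500 * (25 / 100)
= 500 * 0.25
= 125.0

125.0 drops


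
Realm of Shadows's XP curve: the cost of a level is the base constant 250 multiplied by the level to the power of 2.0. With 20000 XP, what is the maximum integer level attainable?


XP = 250 * level^2.0, so level = (XP / 250)^(1/2.0)
= (20000 / 250)^(1/2.0)
= 80.0^0.5
= 8.9443
Floor: level = 8

level 8


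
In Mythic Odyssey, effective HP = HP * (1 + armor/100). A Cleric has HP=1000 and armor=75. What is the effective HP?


EHP = 1000 * (1 + 75/100)
= 1000 * (1 + 0.75)
= 1000 * 1.75
= 1750.0

1750.0 EHP


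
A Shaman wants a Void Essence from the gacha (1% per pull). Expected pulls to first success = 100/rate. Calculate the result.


Expected pulls for a geometric distribution = 1/p = 100 / rate%
= 100 / 1
= 100.0

100.0 pulls


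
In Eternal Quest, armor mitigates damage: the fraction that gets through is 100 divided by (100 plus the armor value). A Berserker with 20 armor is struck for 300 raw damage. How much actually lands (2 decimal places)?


actual = 300 * 100 / (100 + 20)
= 300 * 100 / 120
= 30000 / 120
= 250.00

250.00 damage


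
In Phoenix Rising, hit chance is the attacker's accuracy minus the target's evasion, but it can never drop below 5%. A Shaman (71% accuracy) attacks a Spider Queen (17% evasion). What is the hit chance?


accuracy - evasion = 71 - 17 = 54
Apply floor: max(54, 5) = 54
Hit chance = 54%

54%


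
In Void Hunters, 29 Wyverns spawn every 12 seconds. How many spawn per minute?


Spawns per minute = count * (60 / interval)
= 29 * (60 / 12)
= 29 * 5.0
= 145.0

145.0 per minute


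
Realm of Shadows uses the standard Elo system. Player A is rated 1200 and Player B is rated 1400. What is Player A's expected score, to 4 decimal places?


Elo expected score: Ea = 1/(1 + 10^((Rb-Ra)/400))
Rb - Ra = 1400 - 1200 = 200
(Rb-Ra)/400 = 200/400 = 0.5
10^0.5 = 3.162278
Ea = 1/(1 + 3.162278) = 1/4.162278 = 0.2403

0.2403


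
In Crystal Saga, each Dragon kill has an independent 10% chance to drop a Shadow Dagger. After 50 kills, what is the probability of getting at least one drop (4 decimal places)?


P(at least one) = 1 - P(none) = 1 - (1-p)^n
p = 10/100 = 0.1
1 - p = 0.9
(1 - p)^50 = 0.9^50 = 0.005154
P(at least one) = 1 - 0.005154 = 0.9948

0.9948


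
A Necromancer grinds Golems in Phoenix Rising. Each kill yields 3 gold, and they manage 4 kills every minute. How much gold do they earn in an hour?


Gold per minute = 3 * 4 = 12
Gold per hour = 12 * 60 = 720

720 gold/hour


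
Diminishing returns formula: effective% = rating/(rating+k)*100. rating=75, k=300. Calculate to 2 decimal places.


effective% = rating / (rating + k) * 100
= 75 / (75 + 300) * 100
= 75 / 375 * 100
= 0.2 * 100
= 20.00%

20.00%


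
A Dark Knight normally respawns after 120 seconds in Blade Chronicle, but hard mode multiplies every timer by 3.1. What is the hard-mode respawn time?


Respawn time = base * multiplier
= 120 * 3.1
= 372.0 seconds

372.0 seconds


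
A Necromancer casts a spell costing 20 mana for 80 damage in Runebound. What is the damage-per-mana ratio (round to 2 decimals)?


Efficiency = damage / mana
= 80 / 20
= 4.00

4.00 dmg/mana


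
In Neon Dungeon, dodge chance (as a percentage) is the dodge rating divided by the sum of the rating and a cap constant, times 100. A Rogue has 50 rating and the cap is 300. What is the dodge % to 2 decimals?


dodge% = 50 / (50 + 300) * 100
= 50 / 350 * 100
= 0.142857 * 100
= 14.29%

14.29%


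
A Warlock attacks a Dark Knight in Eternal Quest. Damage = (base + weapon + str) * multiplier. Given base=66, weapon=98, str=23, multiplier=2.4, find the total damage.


Sum base + weapon + str = 66 + 98 + 23 = 187
Multiply by 2.4:
187 * 2.4 = 448.8

448.8 damage


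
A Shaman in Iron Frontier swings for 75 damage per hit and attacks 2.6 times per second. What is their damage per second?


DPS = damage * attack_speed
= 75 * 2.6
= 195.0

195.0 DPS


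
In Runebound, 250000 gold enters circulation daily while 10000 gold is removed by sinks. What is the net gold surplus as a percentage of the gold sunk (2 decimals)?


Net gold = 250000 - 10000 = 240000
Inflation rate = net / sunk * 100 = 240000 / 10000 * 100
= 24.0 * 100
= 2400.00%

2400.00%


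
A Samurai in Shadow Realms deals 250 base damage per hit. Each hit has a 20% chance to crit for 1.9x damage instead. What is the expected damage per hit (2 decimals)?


E[dmg] = base * (1 + crit_chance * (crit_mult - 1))
cc as decimal = 20/100 = 0.2
cm - 1 = 1.9 - 1 = 0.9
Bonus factor = 0.2 * 0.9 = 0.18
Total multiplier = 1 + 0.18 = 1.18
Expected damage = 250 * 1.18 = 295.00

295.00 damage


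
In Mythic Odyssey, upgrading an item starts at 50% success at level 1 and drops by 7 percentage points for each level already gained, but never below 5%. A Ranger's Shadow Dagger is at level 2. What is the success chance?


raw_rate = 50 - 7 * (2 - 1)
= 50 - 7 * 1
= 50 - 7
= 43
Apply floor: max(43, 5) = 43%

43%


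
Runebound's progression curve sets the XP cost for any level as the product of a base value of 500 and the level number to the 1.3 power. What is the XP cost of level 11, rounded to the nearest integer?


XP = 500 * level^1.3
Substitute level = 11:
XP = 500 * 11^1.3
= 500 * 22.5845
= 11292

11292 XP


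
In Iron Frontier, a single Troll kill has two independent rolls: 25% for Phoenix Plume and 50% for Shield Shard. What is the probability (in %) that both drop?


For independent events, P(both) = P(A) * P(B)
= 25% * 50%
= 1250 / 100 %
= 12.5%

12.5%


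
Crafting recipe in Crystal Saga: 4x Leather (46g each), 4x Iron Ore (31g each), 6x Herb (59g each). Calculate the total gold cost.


Cost breakdown:
  Leather: 4 * 46 = 184
  Iron Ore: 4 * 31 = 124
  Herb: 6 * 59 = 354
Total = 184 + 124 + 354 = 662

662 gold


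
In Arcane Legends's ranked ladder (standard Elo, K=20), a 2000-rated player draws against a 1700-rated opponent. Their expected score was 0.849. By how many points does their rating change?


Elo update: delta = K * (S - Ea), where S = 0.5 (draws)
S - Ea = 0.5 - 0.849 = -0.349
Rating change = 20 * -0.349
= -6.98

-6.98 rating points


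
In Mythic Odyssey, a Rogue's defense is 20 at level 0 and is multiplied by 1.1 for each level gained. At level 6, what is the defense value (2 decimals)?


value = base * growth^level
= 20 * 1.1^6
= 20 * 1.771561
= 35.43

35.43 defense


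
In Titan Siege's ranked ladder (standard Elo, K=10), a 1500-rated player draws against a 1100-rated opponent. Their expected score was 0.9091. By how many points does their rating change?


Elo update: delta = K * (S - Ea), where S = 0.5 (draws)
S - Ea = 0.5 - 0.9091 = -0.4091
Rating change = 10 * -0.4091
= -4.09

-4.09 rating points


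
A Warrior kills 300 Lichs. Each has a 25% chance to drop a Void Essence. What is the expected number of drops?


Expected drops = kills * (drop_rate / 100)
= 300 * (25 / 100)
= 300 * 0.25
= 75.0

75.0 drops


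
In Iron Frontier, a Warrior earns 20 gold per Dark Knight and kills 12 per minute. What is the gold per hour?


Gold per minute = 20 * 12 = 240
Gold per hour = 240 * 60 = 14400

14400 gold/hour


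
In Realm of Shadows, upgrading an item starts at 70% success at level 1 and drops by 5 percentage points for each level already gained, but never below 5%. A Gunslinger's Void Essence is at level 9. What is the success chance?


raw_rate = 70 - 5 * (9 - 1)
= 70 - 5 * 8
= 70 - 40
= 30
Apply floor: max(30, 5) = 30%

30%


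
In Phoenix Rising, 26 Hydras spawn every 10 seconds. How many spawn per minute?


Spawns per minute = count * (60 / interval)
= 26 * (60 / 10)
= 26 * 6.0
= 156.0

156.0 per minute


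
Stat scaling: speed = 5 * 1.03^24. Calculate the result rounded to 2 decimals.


value = base * growth^level
= 5 * 1.03^24
= 5 * 2.032794
= 10.16

10.16 speed


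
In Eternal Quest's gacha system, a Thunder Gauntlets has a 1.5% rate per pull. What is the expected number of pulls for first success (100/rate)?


Expected pulls for a geometric distribution = 1/p = 100 / rate%
= 100 / 1.5
= 66.67

66.67 pulls


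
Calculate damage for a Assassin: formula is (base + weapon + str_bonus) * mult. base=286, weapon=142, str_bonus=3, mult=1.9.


Sum base + weapon + str = 286 + 142 + 3 = 431
Multiply by 1.9:
431 * 1.9 = 818.9

818.9 damage


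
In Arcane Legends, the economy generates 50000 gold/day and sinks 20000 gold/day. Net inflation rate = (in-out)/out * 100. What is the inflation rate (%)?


Net gold = 50000 - 20000 = 30000
Inflation rate = net / sunk * 100 = 30000 / 20000 * 100
= 1.5 * 100
= 150.00%

150.00%


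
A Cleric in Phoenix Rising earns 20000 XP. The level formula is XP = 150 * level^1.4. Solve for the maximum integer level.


XP = 150 * level^1.4, so level = (XP / 150)^(1/1.4)
= (20000 / 150)^(1/1.4)
= 133.3333^0.7143
= 32.9468
Floor: level = 32

level 32


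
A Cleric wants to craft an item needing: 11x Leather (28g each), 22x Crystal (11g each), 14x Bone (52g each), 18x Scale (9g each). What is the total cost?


Cost breakdown:
  Leather: 11 * 28 = 308
  Crystal: 22 * 11 = 242
  Bone: 14 * 52 = 728
  Scale: 18 * 9 = 162
Total = 308 + 242 + 728 + 162 = 1440

1440 gold


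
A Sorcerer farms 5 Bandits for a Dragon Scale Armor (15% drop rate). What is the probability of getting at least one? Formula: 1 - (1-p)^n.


P(at least one) = 1 - P(none) = 1 - (1-p)^n
p = 15/100 = 0.15
1 - p = 0.85
(1 - p)^5 = 0.85^5 = 0.443705
P(at least one) = 1 - 0.443705 = 0.5563

0.5563


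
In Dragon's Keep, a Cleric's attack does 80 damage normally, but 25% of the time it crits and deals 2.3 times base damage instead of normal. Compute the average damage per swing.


E[dmg] = base * (1 + crit_chance * (crit_mult - 1))
cc as decimal = 25/100 = 0.25
cm - 1 = 2.3 - 1 = 1.3
Bonus factor = 0.25 * 1.3 = 0.325
Total multiplier = 1 + 0.325 = 1.325
Expected damage = 80 * 1.325 = 106.00

106.00 damage


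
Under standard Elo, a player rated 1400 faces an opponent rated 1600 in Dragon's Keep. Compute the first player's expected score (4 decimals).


Elo expected score: Ea = 1/(1 + 10^((Rb-Ra)/400))
Rb - Ra = 1600 - 1400 = 200
(Rb-Ra)/400 = 200/400 = 0.5
10^0.5 = 3.162278
Ea = 1/(1 + 3.162278) = 1/4.162278 = 0.2403

0.2403


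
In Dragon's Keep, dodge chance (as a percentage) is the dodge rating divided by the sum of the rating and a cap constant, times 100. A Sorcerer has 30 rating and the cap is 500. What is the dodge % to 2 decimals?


dodge% = 30 / (30 + 500) * 100
= 30 / 530 * 100
= 0.056604 * 100
= 5.66%

5.66%


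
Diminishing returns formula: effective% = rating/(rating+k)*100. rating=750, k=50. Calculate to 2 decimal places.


effective% = rating / (rating + k) * 100
= 750 / (750 + 50) * 100
= 750 / 800 * 100
= 0.9375 * 100
= 93.75%

93.75%
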